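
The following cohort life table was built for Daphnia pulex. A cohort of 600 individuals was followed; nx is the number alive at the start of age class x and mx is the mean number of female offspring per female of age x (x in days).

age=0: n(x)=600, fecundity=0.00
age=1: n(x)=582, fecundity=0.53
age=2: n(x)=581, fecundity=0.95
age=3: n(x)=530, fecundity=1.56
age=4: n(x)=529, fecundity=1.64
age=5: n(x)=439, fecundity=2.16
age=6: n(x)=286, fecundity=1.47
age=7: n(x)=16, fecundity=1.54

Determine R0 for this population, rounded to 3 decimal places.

lx = nx/n0 = nx/600: 1, 0.97, 0.96833…, 0.88333…, 0.88167…, 0.73167…, 0.47667…, 0.02667…
lx·mx by age: 0, 0.5141, 0.919917…, 1.378…, 1.445933…, 1.5804…, 0.7007…, 0.041067…
R0 = Σ lx·mx = 6.580117… → 6.580

6.580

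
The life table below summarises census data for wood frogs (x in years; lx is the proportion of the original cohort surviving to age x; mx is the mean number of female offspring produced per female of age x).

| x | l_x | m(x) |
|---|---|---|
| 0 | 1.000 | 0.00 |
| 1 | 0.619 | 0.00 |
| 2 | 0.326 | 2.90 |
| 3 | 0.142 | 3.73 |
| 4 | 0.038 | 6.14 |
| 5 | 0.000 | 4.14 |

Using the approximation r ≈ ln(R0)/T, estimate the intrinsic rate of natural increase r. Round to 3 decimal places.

R0 = Σ lx·mx = 0 + 0 + 0.9454 + 0.52966 + 0.23332 + 0 = 1.70838
Σ x·lx·mx = 4.41306; T = 4.41306/1.70838 = 2.58318…
r ≈ ln(R0)/T = ln(1.70838)/2.58318… = 0.20732… → 0.207

0.207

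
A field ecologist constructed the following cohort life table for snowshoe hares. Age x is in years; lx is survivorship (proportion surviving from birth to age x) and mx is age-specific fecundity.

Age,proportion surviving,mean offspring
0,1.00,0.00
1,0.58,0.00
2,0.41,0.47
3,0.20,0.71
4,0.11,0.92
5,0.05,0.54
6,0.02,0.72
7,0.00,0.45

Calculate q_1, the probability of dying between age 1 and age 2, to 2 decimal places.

q_1 = (l_1 − l_2) / l_1 = (0.58 − 0.41) / 0.58
     = 0.17 / 0.58 = 0.293103… → 0.29

0.29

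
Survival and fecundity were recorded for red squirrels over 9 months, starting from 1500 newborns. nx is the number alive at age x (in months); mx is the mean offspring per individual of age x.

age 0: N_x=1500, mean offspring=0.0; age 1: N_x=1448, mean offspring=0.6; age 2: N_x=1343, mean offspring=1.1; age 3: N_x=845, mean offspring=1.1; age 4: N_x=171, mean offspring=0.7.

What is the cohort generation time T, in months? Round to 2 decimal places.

lx = nx/n0 = nx/1500: 1, 0.96533…, 0.89533…, 0.56333…, 0.114
lx·mx: 0, 0.5792…, 0.984867…, 0.619667…, 0.0798 → R0 = 2.263533…
x·lx·mx: 0, 0.5792…, 1.969733…, 1.859…, 0.3192 → Σ = 4.727133…
T = 4.727133… / 2.263533… = 2.088387… → 2.09

2.09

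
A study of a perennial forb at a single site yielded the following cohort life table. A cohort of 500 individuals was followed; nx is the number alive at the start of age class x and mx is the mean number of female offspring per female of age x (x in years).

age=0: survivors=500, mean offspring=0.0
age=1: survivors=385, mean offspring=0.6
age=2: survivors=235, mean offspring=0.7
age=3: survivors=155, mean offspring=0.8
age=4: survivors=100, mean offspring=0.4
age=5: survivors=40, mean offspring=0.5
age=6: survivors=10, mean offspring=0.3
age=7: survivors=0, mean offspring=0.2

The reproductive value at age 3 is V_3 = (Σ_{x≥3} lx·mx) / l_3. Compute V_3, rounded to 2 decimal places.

1.21

lx = nx/n0 = nx/500: 1, 0.77, 0.47, 0.31, 0.2, 0.08, 0.02, 0
lx·mx for x ≥ 3: 0.248, 0.08, 0.04, 0.006, 0 → sum = 0.374
V_3 = 0.374 / l_3 = 0.374 / 0.31 = 1.206452… → 1.21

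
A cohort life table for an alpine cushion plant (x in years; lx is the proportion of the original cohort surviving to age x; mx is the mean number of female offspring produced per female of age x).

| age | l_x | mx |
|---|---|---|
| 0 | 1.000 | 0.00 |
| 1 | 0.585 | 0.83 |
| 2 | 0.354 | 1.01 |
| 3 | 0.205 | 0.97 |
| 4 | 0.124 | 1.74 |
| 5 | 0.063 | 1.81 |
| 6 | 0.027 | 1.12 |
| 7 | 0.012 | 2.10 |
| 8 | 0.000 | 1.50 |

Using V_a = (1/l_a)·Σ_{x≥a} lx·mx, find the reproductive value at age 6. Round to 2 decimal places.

lx·mx for x ≥ 6: 0.03024, 0.0252, 0 → sum = 0.05544
V_6 = 0.05544 / l_6 = 0.05544 / 0.027 = 2.053333… → 2.05

2.05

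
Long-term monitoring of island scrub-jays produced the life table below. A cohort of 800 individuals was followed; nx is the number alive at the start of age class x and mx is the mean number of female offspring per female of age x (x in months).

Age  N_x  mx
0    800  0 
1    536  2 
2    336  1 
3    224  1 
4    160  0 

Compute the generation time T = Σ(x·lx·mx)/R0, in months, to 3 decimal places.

1.480

lx = nx/n0 = nx/800: 1, 0.67, 0.42, 0.28, 0.2
lx·mx: 0, 1.34, 0.42, 0.28, 0 → R0 = 2.04
x·lx·mx: 0, 1.34, 0.84, 0.84, 0 → Σ = 3.02
T = 3.02 / 2.04 = 1.480392… → 1.480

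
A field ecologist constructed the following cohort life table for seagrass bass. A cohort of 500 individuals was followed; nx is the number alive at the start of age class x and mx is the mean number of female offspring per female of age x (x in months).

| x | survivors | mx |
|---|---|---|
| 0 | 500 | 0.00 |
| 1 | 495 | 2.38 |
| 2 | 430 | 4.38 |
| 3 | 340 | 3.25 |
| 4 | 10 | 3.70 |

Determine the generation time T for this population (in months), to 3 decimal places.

lx = nx/n0 = nx/500: 1, 0.99, 0.86, 0.68, 0.02
lx·mx: 0, 2.3562, 3.7668, 2.21, 0.074 → R0 = 8.407
x·lx·mx: 0, 2.3562, 7.5336, 6.63, 0.296 → Σ = 16.8158
T = 16.8158 / 8.407 = 2.000214… → 2.000

2.000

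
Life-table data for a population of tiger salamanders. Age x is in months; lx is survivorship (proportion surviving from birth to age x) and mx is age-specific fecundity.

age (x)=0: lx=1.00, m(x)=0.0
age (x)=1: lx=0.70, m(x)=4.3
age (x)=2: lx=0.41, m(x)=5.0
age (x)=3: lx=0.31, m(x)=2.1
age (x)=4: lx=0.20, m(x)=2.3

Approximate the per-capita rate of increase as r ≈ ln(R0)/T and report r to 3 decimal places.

R0 = Σ lx·mx = 0 + 3.01 + 2.05 + 0.651 + 0.46 = 6.171
Σ x·lx·mx = 10.903; T = 10.903/6.171 = 1.76681…
r ≈ ln(R0)/T = ln(6.171)/1.76681… = 1.03002… → 1.030

1.030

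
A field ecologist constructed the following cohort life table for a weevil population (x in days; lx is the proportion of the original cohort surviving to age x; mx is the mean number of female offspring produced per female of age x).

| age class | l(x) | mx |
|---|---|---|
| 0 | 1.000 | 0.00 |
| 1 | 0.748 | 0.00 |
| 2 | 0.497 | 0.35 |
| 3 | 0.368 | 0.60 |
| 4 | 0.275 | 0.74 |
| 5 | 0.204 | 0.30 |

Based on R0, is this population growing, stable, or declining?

R0 = Σ lx·mx = 0 + 0 + 0.17395 + 0.2208 + 0.2035 + 0.0612 = 0.65945
R0 < 1, so the population is declining.

declining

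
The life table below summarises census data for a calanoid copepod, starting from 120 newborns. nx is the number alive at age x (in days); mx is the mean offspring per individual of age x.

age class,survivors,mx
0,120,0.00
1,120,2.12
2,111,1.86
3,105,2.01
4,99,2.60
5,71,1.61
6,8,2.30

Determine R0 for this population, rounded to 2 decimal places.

lx = nx/n0 = nx/120: 1, 1, 0.925, 0.875, 0.825, 0.59167…, 0.06667…
lx·mx by age: 0, 2.12, 1.7205, 1.75875, 2.145, 0.952583…, 0.153333…
R0 = Σ lx·mx = 8.850167… → 8.85

8.85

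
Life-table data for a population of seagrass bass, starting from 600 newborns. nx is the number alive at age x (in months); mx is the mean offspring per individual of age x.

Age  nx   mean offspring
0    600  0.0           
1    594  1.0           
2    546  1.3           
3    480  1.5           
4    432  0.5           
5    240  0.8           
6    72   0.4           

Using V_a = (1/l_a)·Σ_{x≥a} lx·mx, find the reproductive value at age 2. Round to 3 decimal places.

lx = nx/n0 = nx/600: 1, 0.99, 0.91, 0.8, 0.72, 0.4, 0.12
lx·mx for x ≥ 2: 1.183, 1.2, 0.36, 0.32, 0.048 → sum = 3.111
V_2 = 3.111 / l_2 = 3.111 / 0.91 = 3.418681… → 3.419

3.419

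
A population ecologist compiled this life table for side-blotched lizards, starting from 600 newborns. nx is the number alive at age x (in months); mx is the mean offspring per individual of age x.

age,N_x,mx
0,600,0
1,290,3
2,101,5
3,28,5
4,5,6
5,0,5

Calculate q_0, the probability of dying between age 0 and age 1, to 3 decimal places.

lx = nx/n0 = nx/600: 1, 0.48333…, 0.16833…, 0.04667…, 0.00833…, 0
q_0 = (l_0 − l_1) / l_0 = (1 − 0.483333…) / 1
     = 0.516667… / 1 = 0.516667… → 0.517

0.517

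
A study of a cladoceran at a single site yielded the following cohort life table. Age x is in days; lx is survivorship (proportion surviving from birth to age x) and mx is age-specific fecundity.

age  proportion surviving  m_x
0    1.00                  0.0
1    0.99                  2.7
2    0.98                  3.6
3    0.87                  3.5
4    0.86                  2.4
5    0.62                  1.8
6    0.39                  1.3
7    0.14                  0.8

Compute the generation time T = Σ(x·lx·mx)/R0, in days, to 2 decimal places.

2.80

lx·mx: 0, 2.673, 3.528, 3.045, 2.064, 1.116, 0.507, 0.112 → R0 = 13.045
x·lx·mx: 0, 2.673, 7.056, 9.135, 8.256, 5.58, 3.042, 0.784 → Σ = 36.526
T = 36.526 / 13.045 = 2.8 → 2.80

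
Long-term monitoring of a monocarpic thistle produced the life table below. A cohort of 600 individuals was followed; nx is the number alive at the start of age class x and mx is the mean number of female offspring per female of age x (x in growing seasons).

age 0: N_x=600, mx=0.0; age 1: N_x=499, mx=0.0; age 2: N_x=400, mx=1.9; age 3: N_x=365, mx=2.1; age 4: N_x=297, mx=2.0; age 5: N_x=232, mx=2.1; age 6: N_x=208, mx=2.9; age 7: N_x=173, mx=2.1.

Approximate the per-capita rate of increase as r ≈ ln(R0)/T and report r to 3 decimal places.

lx = nx/n0 = nx/600: 1, 0.83167…, 0.66667…, 0.60833…, 0.495, 0.38667…, 0.34667…, 0.28833…
R0 = Σ lx·mx = 0 + 0 + 1.26667… + 1.2775… + 0.99 + 0.812… + 1.00533… + 0.6055… = 5.957…
Σ x·lx·mx = 24.656333…; T = 24.656333…/5.957… = 4.13905…
r ≈ ln(R0)/T = ln(5.957…)/4.13905… = 0.43115… → 0.431

0.431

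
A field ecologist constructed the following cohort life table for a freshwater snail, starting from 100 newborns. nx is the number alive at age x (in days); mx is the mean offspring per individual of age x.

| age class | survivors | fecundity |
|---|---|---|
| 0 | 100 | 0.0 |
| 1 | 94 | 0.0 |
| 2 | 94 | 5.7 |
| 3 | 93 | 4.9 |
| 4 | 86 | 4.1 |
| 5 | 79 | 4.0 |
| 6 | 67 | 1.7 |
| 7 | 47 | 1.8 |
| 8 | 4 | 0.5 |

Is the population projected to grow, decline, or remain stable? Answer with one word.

growing

lx = nx/n0 = nx/100: 1, 0.94, 0.94, 0.93, 0.86, 0.79, 0.67, 0.47, 0.04
R0 = Σ lx·mx = 0 + 0 + 5.358 + 4.557 + 3.526 + 3.16 + 1.139 + 0.846 + 0.02 = 18.606
R0 > 1, so the population is growing.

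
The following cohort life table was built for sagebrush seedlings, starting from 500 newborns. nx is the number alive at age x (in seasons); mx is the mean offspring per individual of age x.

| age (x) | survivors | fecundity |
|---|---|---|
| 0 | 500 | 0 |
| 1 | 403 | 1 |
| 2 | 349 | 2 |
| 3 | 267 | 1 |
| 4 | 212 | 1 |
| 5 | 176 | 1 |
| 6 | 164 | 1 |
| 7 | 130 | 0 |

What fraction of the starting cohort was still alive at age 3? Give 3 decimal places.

l_3 = n_3/n_0 = 267/500 = 0.534 → 0.534

0.534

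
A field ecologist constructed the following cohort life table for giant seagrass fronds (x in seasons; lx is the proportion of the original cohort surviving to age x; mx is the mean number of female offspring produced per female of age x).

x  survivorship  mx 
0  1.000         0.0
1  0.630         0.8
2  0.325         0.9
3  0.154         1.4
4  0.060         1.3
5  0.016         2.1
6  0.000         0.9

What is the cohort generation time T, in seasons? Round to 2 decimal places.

lx·mx: 0, 0.504, 0.2925, 0.2156, 0.078, 0.0336, 0 → R0 = 1.1237
x·lx·mx: 0, 0.504, 0.585, 0.6468, 0.312, 0.168, 0 → Σ = 2.2158
T = 2.2158 / 1.1237 = 1.971879… → 1.97

1.97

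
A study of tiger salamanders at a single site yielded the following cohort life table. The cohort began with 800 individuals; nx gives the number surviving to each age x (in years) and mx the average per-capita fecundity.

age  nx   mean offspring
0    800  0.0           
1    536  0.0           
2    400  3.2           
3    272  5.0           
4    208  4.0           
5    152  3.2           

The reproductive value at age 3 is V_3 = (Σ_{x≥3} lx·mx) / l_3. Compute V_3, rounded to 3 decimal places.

lx = nx/n0 = nx/800: 1, 0.67, 0.5, 0.34, 0.26, 0.19
lx·mx for x ≥ 3: 1.7, 1.04, 0.608 → sum = 3.348
V_3 = 3.348 / l_3 = 3.348 / 0.34 = 9.847059… → 9.847

9.847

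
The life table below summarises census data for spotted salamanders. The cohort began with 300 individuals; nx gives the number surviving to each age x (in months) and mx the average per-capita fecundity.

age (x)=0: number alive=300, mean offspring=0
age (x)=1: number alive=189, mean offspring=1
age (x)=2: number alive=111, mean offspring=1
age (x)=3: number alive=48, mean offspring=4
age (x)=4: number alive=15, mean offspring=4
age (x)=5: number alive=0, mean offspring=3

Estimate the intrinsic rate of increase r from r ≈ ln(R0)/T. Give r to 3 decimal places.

lx = nx/n0 = nx/300: 1, 0.63, 0.37, 0.16, 0.05, 0
R0 = Σ lx·mx = 0 + 0.63 + 0.37 + 0.64 + 0.2 + 0 = 1.84
Σ x·lx·mx = 4.09; T = 4.09/1.84 = 2.22283…
r ≈ ln(R0)/T = ln(1.84)/2.22283… = 0.27432… → 0.274

0.274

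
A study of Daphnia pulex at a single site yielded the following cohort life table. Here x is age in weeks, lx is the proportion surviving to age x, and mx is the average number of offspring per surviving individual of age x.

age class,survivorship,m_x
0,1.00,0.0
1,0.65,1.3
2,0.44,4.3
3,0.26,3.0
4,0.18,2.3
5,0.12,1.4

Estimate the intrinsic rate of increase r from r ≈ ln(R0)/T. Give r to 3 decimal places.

0.611

R0 = Σ lx·mx = 0 + 0.845 + 1.892 + 0.78 + 0.414 + 0.168 = 4.099
Σ x·lx·mx = 9.465; T = 9.465/4.099 = 2.3091…
r ≈ ln(R0)/T = ln(4.099)/2.3091… = 0.61095… → 0.611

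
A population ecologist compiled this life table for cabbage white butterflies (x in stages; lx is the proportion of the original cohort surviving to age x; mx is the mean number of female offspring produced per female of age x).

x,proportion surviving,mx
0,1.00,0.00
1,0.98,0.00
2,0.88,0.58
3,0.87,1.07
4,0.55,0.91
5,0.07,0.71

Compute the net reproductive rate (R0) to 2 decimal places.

lx·mx by age: 0, 0, 0.5104, 0.9309, 0.5005, 0.0497
R0 = Σ lx·mx = 1.9915 → 1.99

1.99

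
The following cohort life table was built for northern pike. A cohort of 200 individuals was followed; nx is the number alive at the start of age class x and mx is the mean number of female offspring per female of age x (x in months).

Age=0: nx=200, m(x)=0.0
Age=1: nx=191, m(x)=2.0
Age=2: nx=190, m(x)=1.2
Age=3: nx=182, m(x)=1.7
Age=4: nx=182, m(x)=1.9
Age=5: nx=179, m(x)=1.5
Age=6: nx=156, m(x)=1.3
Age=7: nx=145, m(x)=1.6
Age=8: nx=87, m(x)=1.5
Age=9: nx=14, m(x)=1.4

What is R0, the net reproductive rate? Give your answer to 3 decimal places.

lx = nx/n0 = nx/200: 1, 0.955, 0.95, 0.91, 0.91, 0.895, 0.78, 0.725, 0.435, 0.07
lx·mx by age: 0, 1.91, 1.14, 1.547, 1.729, 1.3425, 1.014, 1.16, 0.6525, 0.098
R0 = Σ lx·mx = 10.593 → 10.593

10.593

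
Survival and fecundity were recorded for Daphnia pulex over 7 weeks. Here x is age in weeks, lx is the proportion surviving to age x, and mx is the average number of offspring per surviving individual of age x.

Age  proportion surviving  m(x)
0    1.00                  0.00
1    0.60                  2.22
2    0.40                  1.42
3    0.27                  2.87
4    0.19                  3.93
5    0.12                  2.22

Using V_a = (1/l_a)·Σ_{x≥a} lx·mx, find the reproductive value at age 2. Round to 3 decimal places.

lx·mx for x ≥ 2: 0.568, 0.7749, 0.7467, 0.2664 → sum = 2.356
V_2 = 2.356 / l_2 = 2.356 / 0.4 = 5.89 → 5.890

5.890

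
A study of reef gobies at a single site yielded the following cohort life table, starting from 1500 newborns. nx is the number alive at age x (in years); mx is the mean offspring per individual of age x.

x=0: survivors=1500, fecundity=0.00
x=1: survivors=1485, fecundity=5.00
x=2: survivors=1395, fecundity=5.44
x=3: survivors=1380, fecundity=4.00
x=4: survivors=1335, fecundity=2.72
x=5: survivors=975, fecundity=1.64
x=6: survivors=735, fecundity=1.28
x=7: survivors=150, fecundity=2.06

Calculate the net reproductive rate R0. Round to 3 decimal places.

18.009

lx = nx/n0 = nx/1500: 1, 0.99, 0.93, 0.92, 0.89, 0.65, 0.49, 0.1
lx·mx by age: 0, 4.95, 5.0592, 3.68, 2.4208, 1.066, 0.6272, 0.206
R0 = Σ lx·mx = 18.0092 → 18.009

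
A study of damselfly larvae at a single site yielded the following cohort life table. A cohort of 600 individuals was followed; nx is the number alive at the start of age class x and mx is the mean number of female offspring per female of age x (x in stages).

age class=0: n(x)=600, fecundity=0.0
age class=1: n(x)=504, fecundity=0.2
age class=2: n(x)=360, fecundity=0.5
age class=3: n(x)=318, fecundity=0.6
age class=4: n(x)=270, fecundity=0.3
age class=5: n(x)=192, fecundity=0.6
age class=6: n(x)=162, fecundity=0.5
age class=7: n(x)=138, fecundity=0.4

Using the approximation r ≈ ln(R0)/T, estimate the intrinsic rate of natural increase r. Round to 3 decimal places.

lx = nx/n0 = nx/600: 1, 0.84, 0.6, 0.53, 0.45, 0.32, 0.27, 0.23
R0 = Σ lx·mx = 0 + 0.168 + 0.3 + 0.318 + 0.135 + 0.192 + 0.135 + 0.092 = 1.34
Σ x·lx·mx = 4.676; T = 4.676/1.34 = 3.48955…
r ≈ ln(R0)/T = ln(1.34)/3.48955… = 0.08387… → 0.084

0.084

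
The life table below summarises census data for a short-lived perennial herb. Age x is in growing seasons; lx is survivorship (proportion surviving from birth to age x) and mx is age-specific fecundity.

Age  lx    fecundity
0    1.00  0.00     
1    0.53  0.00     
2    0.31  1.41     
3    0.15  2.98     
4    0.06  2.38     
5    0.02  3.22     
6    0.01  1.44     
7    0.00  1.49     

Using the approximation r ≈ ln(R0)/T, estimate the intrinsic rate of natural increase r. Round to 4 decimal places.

0.0348

R0 = Σ lx·mx = 0 + 0 + 0.4371 + 0.447 + 0.1428 + 0.0644 + 0.0144 + 0 = 1.1057
Σ x·lx·mx = 3.1948; T = 3.1948/1.1057 = 2.88939…
r ≈ ln(R0)/T = ln(1.1057)/2.88939… = 0.034775… → 0.0348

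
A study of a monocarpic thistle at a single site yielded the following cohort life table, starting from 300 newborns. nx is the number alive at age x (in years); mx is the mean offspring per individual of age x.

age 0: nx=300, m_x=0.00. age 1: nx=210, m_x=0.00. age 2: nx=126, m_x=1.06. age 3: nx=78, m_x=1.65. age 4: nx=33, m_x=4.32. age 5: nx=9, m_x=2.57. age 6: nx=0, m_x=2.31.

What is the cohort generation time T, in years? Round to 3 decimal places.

lx = nx/n0 = nx/300: 1, 0.7, 0.42, 0.26, 0.11, 0.03, 0
lx·mx: 0, 0, 0.4452, 0.429, 0.4752, 0.0771, 0 → R0 = 1.4265
x·lx·mx: 0, 0, 0.8904, 1.287, 1.9008, 0.3855, 0 → Σ = 4.4637
T = 4.4637 / 1.4265 = 3.129127… → 3.129

3.129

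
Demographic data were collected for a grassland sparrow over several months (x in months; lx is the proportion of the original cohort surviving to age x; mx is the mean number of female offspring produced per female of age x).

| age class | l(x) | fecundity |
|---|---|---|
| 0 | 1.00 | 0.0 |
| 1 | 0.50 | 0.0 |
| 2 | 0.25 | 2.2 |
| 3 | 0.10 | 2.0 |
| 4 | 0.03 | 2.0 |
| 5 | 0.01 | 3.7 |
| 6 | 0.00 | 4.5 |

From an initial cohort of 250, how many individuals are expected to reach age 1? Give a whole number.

Expected survivors = N0 · l_1 = 250 × 0.50 = 125 → 125

125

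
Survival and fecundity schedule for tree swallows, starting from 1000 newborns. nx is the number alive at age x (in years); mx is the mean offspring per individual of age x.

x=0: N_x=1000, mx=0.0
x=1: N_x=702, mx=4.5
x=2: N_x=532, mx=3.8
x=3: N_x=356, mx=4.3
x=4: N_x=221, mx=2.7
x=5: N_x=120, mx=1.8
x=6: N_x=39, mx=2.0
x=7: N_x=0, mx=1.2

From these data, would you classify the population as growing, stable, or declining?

lx = nx/n0 = nx/1000: 1, 0.702, 0.532, 0.356, 0.221, 0.12, 0.039, 0
R0 = Σ lx·mx = 0 + 3.159 + 2.0216 + 1.5308 + 0.5967 + 0.216 + 0.078 + 0 = 7.6021
R0 > 1, so the population is growing.

growing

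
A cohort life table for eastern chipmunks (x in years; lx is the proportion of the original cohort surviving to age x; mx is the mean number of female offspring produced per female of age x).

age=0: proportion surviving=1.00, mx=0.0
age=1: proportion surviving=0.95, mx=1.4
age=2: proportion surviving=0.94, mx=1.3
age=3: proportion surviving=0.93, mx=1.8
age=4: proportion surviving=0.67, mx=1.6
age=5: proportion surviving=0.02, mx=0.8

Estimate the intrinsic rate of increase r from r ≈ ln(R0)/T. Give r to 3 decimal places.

R0 = Σ lx·mx = 0 + 1.33 + 1.222 + 1.674 + 1.072 + 0.016 = 5.314
Σ x·lx·mx = 13.164; T = 13.164/5.314 = 2.47723…
r ≈ ln(R0)/T = ln(5.314)/2.47723… = 0.67428… → 0.674

0.674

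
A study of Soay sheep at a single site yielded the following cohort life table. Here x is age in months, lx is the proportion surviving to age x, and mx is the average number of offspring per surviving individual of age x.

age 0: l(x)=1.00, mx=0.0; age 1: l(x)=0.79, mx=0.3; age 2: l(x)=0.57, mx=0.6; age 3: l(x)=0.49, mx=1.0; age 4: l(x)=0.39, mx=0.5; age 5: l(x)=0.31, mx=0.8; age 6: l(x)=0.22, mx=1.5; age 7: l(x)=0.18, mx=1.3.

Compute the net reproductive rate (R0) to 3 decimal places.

lx·mx by age: 0, 0.237, 0.342, 0.49, 0.195, 0.248, 0.33, 0.234
R0 = Σ lx·mx = 2.076 → 2.076

2.076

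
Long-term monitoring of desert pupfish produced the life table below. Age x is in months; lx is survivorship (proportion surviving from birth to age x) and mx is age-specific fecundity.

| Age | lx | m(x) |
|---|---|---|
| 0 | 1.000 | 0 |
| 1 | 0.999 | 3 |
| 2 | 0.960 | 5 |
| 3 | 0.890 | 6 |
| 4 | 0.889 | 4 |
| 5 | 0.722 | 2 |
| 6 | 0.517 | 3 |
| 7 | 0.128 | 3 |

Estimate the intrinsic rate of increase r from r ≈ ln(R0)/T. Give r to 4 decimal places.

R0 = Σ lx·mx = 0 + 2.997 + 4.8 + 5.34 + 3.556 + 1.444 + 1.551 + 0.384 = 20.072
Σ x·lx·mx = 62.055; T = 62.055/20.072 = 3.09162…
r ≈ ln(R0)/T = ln(20.072)/3.09162… = 0.970147… → 0.9701

0.9701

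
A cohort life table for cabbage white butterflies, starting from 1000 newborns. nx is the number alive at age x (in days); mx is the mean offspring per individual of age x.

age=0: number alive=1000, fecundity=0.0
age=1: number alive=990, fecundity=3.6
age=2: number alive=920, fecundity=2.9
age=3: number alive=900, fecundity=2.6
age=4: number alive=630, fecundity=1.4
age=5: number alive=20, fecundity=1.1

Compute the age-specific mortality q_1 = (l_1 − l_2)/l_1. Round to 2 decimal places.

lx = nx/n0 = nx/1000: 1, 0.99, 0.92, 0.9, 0.63, 0.02
q_1 = (l_1 − l_2) / l_1 = (0.99 − 0.92) / 0.99
     = 0.07 / 0.99 = 0.070707… → 0.07

0.07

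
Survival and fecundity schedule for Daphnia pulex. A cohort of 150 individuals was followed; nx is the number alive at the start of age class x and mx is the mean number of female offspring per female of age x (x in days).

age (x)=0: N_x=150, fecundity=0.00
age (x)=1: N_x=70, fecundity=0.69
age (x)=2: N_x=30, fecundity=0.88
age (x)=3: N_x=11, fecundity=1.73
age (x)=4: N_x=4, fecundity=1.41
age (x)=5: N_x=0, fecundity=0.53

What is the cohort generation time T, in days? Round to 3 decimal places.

lx = nx/n0 = nx/150: 1, 0.46667…, 0.2, 0.07333…, 0.02667…, 0
lx·mx: 0, 0.322…, 0.176, 0.126867…, 0.0376…, 0 → R0 = 0.662467…
x·lx·mx: 0, 0.322…, 0.352, 0.3806…, 0.1504…, 0 → Σ = 1.205…
T = 1.205… / 0.662467… = 1.818959… → 1.819

1.819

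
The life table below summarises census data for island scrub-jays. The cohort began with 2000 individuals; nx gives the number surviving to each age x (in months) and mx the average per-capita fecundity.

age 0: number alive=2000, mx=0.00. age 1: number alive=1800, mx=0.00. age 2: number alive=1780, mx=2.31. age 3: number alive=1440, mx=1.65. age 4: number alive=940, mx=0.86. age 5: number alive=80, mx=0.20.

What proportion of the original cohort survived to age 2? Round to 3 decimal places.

0.890

l_2 = n_2/n_0 = 1780/2000 = 0.89 → 0.890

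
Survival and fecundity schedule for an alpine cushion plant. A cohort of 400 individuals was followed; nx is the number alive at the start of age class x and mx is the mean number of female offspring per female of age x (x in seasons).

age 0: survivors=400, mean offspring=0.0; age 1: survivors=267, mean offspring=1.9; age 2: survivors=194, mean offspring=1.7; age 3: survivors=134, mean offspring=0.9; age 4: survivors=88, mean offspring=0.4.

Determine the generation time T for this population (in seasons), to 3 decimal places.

lx = nx/n0 = nx/400: 1, 0.6675, 0.485, 0.335, 0.22
lx·mx: 0, 1.26825, 0.8245, 0.3015, 0.088 → R0 = 2.48225
x·lx·mx: 0, 1.26825, 1.649, 0.9045, 0.352 → Σ = 4.17375
T = 4.17375 / 2.48225 = 1.681438… → 1.681

1.681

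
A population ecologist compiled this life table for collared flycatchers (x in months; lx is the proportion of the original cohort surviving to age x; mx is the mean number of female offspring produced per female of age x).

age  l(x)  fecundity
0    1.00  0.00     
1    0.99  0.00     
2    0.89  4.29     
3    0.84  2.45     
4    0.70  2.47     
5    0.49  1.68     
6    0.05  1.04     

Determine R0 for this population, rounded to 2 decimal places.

8.48

lx·mx by age: 0, 0, 3.8181, 2.058, 1.729, 0.8232, 0.052
R0 = Σ lx·mx = 8.4803 → 8.48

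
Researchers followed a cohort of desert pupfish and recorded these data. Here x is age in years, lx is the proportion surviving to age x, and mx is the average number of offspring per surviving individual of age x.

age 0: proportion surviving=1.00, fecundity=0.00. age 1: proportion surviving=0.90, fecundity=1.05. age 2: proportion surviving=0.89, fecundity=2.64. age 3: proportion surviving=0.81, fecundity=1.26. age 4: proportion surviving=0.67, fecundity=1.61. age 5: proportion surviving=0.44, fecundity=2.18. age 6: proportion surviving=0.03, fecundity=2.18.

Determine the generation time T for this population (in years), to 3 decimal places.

2.837

lx·mx: 0, 0.945, 2.3496, 1.0206, 1.0787, 0.9592, 0.0654 → R0 = 6.4185
x·lx·mx: 0, 0.945, 4.6992, 3.0618, 4.3148, 4.796, 0.3924 → Σ = 18.2092
T = 18.2092 / 6.4185 = 2.836987… → 2.837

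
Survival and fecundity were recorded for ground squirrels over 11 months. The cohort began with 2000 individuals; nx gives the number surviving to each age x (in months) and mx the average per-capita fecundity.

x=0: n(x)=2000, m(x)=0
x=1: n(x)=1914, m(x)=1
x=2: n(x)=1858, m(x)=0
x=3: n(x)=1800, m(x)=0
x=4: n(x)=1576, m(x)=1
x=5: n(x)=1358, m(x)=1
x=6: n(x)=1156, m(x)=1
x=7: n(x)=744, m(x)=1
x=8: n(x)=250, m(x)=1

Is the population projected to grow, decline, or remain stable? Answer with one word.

growing

lx = nx/n0 = nx/2000: 1, 0.957, 0.929, 0.9, 0.788, 0.679, 0.578, 0.372, 0.125
R0 = Σ lx·mx = 0 + 0.957 + 0 + 0 + 0.788 + 0.679 + 0.578 + 0.372 + 0.125 = 3.499
R0 > 1, so the population is growing.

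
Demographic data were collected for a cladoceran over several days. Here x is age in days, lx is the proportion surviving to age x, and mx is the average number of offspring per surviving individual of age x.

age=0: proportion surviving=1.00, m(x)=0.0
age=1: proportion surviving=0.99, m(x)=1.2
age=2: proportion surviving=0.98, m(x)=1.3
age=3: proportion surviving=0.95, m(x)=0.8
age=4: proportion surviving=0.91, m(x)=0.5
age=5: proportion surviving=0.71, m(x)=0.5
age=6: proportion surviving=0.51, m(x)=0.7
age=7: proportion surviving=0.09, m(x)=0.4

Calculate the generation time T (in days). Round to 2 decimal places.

lx·mx: 0, 1.188, 1.274, 0.76, 0.455, 0.355, 0.357, 0.036 → R0 = 4.425
x·lx·mx: 0, 1.188, 2.548, 2.28, 1.82, 1.775, 2.142, 0.252 → Σ = 12.005
T = 12.005 / 4.425 = 2.712994… → 2.71

2.71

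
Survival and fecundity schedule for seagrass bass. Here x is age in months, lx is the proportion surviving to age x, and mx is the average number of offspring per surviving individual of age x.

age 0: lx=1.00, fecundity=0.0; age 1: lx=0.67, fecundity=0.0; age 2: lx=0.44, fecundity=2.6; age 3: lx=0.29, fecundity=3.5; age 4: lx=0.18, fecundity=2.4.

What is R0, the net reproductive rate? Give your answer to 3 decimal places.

2.591

lx·mx by age: 0, 0, 1.144, 1.015, 0.432
R0 = Σ lx·mx = 2.591 → 2.591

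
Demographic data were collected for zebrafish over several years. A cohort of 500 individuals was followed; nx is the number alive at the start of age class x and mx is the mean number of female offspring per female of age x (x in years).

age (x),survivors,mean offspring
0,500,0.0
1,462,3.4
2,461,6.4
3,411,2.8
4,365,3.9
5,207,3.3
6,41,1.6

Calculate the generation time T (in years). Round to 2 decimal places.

2.60

lx = nx/n0 = nx/500: 1, 0.924, 0.922, 0.822, 0.73, 0.414, 0.082
lx·mx: 0, 3.1416, 5.9008, 2.3016, 2.847, 1.3662, 0.1312 → R0 = 15.6884
x·lx·mx: 0, 3.1416, 11.8016, 6.9048, 11.388, 6.831, 0.7872 → Σ = 40.8542
T = 40.8542 / 15.6884 = 2.604102… → 2.60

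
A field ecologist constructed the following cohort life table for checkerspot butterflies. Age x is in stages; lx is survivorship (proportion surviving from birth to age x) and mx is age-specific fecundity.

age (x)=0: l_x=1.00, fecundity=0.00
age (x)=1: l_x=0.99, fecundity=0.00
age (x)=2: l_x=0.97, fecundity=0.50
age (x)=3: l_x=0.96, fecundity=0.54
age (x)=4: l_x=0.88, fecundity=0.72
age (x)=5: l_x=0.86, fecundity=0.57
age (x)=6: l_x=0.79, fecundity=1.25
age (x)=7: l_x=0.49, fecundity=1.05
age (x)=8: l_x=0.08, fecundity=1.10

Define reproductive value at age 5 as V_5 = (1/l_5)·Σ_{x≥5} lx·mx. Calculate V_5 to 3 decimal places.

lx·mx for x ≥ 5: 0.4902, 0.9875, 0.5145, 0.088 → sum = 2.0802
V_5 = 2.0802 / l_5 = 2.0802 / 0.86 = 2.418837… → 2.419

2.419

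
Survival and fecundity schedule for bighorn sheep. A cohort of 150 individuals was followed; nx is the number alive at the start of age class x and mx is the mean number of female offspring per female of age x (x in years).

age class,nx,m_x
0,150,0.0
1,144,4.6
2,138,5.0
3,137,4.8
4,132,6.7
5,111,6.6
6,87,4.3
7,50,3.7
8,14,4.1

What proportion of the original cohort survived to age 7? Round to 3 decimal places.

l_7 = n_7/n_0 = 50/150 = 0.333333… → 0.333

0.333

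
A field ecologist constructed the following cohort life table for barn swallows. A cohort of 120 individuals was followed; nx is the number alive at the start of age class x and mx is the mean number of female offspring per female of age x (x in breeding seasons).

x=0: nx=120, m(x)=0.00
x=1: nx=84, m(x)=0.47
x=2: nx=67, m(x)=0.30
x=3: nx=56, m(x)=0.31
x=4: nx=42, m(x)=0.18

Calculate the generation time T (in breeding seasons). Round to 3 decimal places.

lx = nx/n0 = nx/120: 1, 0.7, 0.55833…, 0.46667…, 0.35
lx·mx: 0, 0.329, 0.1675…, 0.144667…, 0.063 → R0 = 0.704167…
x·lx·mx: 0, 0.329, 0.335…, 0.434…, 0.252 → Σ = 1.35…
T = 1.35… / 0.704167… = 1.91716… → 1.917

1.917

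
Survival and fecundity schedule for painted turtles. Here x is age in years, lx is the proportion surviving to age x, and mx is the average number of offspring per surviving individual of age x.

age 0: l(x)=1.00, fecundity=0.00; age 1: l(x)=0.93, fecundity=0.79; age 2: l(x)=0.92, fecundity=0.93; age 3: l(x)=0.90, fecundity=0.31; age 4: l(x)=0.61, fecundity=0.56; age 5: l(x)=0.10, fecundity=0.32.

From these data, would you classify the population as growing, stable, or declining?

growing

R0 = Σ lx·mx = 0 + 0.7347 + 0.8556 + 0.279 + 0.3416 + 0.032 = 2.2429
R0 > 1, so the population is growing.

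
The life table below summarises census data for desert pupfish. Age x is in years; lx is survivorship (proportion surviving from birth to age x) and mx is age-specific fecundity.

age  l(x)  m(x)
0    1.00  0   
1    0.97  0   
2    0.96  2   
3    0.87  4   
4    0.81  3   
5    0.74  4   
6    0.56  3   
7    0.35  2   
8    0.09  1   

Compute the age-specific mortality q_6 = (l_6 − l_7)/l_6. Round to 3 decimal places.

q_6 = (l_6 − l_7) / l_6 = (0.56 − 0.35) / 0.56
     = 0.21 / 0.56 = 0.375 → 0.375

0.375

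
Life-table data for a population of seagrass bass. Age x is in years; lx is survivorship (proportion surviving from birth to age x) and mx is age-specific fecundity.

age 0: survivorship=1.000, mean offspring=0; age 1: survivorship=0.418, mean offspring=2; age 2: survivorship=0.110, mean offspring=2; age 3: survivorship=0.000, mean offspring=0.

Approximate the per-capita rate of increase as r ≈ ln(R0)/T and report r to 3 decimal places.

0.045

R0 = Σ lx·mx = 0 + 0.836 + 0.22 + 0 = 1.056
Σ x·lx·mx = 1.276; T = 1.276/1.056 = 1.20833…
r ≈ ln(R0)/T = ln(1.056)/1.20833… = 0.04509… → 0.045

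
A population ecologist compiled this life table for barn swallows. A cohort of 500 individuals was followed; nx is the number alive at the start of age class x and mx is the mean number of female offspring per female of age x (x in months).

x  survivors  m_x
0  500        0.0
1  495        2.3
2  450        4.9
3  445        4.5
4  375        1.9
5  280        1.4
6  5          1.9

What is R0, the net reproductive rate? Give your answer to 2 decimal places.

12.92

lx = nx/n0 = nx/500: 1, 0.99, 0.9, 0.89, 0.75, 0.56, 0.01
lx·mx by age: 0, 2.277, 4.41, 4.005, 1.425, 0.784, 0.019
R0 = Σ lx·mx = 12.92 → 12.92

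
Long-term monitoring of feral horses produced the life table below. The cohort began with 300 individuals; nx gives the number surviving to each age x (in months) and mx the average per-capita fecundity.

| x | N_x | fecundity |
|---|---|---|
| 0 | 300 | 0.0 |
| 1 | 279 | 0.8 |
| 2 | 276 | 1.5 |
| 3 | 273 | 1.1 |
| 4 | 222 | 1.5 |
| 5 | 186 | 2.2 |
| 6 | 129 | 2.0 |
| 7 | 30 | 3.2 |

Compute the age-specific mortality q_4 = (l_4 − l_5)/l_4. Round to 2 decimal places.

0.16

lx = nx/n0 = nx/300: 1, 0.93, 0.92, 0.91, 0.74, 0.62, 0.43, 0.1
q_4 = (l_4 − l_5) / l_4 = (0.74 − 0.62) / 0.74
     = 0.12 / 0.74 = 0.162162… → 0.16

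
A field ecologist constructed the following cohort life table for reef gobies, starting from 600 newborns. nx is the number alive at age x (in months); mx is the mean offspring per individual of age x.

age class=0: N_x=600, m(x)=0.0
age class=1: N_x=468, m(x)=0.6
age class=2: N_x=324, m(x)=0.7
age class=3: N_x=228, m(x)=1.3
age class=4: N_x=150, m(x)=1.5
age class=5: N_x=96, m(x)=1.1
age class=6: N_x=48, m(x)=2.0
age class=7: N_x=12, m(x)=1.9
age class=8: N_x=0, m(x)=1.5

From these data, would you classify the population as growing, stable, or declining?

lx = nx/n0 = nx/600: 1, 0.78, 0.54, 0.38, 0.25, 0.16, 0.08, 0.02, 0
R0 = Σ lx·mx = 0 + 0.468 + 0.378 + 0.494 + 0.375 + 0.176 + 0.16 + 0.038 + 0 = 2.089
R0 > 1, so the population is growing.

growing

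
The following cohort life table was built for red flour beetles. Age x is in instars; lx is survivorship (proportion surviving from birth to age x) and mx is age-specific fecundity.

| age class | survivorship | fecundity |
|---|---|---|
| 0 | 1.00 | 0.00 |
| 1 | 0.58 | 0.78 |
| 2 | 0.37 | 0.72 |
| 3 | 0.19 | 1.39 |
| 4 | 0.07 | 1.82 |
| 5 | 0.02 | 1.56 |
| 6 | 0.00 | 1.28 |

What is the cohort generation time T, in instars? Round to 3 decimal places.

2.140

lx·mx: 0, 0.4524, 0.2664, 0.2641, 0.1274, 0.0312, 0 → R0 = 1.1415
x·lx·mx: 0, 0.4524, 0.5328, 0.7923, 0.5096, 0.156, 0 → Σ = 2.4431
T = 2.4431 / 1.1415 = 2.140254… → 2.140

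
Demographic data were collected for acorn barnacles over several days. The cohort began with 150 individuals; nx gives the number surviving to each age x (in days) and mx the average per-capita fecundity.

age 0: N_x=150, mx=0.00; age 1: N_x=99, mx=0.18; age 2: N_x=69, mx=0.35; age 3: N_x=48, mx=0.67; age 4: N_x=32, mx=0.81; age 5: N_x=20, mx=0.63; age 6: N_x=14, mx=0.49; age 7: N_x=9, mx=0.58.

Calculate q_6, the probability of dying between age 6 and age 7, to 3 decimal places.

lx = nx/n0 = nx/150: 1, 0.66, 0.46, 0.32, 0.21333…, 0.13333…, 0.09333…, 0.06
q_6 = (l_6 − l_7) / l_6 = (0.093333… − 0.06) / 0.093333…
     = 0.033333… / 0.093333… = 0.357143… → 0.357

0.357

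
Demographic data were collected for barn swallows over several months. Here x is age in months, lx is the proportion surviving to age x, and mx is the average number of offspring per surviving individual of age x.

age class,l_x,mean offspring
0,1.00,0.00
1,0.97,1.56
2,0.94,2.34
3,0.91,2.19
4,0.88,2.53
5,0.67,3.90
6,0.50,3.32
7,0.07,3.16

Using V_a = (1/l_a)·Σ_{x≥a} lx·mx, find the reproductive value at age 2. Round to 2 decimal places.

11.61

lx·mx for x ≥ 2: 2.1996, 1.9929, 2.2264, 2.613, 1.66, 0.2212 → sum = 10.9131
V_2 = 10.9131 / l_2 = 10.9131 / 0.94 = 11.609681… → 11.61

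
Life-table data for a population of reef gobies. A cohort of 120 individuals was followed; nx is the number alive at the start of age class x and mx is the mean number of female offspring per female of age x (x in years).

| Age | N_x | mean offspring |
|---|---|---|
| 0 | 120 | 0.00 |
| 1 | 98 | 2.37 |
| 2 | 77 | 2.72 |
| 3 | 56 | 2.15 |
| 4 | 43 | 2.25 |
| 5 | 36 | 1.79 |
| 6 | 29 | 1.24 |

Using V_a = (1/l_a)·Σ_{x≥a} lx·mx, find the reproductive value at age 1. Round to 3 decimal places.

7.747

lx = nx/n0 = nx/120: 1, 0.81667…, 0.64167…, 0.46667…, 0.35833…, 0.3, 0.24167…
lx·mx for x ≥ 1: 1.9355…, 1.745333…, 1.003333…, 0.80625…, 0.537, 0.299667… → sum = 6.327083…
V_1 = 6.327083… / l_1 = 6.327083… / 0.816667… = 7.747449… → 7.747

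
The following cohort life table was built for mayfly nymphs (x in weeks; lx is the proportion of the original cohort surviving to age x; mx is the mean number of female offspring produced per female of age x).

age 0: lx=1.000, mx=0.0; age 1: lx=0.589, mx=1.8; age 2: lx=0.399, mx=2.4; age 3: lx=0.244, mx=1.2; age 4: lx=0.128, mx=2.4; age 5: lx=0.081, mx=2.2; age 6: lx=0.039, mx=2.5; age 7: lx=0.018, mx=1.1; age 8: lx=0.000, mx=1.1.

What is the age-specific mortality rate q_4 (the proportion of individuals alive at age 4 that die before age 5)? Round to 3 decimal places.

q_4 = (l_4 − l_5) / l_4 = (0.128 − 0.081) / 0.128
     = 0.047 / 0.128 = 0.367188… → 0.367

0.367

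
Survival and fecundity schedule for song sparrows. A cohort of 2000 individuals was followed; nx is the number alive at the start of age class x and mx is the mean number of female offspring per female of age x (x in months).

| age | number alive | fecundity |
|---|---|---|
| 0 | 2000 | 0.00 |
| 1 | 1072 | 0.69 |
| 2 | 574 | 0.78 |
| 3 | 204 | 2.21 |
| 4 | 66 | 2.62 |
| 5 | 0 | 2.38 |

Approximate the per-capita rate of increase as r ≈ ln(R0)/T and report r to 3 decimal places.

lx = nx/n0 = nx/2000: 1, 0.536, 0.287, 0.102, 0.033, 0
R0 = Σ lx·mx = 0 + 0.36984 + 0.22386 + 0.22542 + 0.08646 + 0 = 0.90558
Σ x·lx·mx = 1.83966; T = 1.83966/0.90558 = 2.03147…
r ≈ ln(R0)/T = ln(0.90558)/2.03147… = -0.04882… → -0.049

-0.049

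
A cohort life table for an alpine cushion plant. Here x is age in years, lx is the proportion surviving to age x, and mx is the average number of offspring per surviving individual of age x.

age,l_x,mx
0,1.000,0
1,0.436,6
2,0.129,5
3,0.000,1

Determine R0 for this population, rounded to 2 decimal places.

lx·mx by age: 0, 2.616, 0.645, 0
R0 = Σ lx·mx = 3.261 → 3.26

3.26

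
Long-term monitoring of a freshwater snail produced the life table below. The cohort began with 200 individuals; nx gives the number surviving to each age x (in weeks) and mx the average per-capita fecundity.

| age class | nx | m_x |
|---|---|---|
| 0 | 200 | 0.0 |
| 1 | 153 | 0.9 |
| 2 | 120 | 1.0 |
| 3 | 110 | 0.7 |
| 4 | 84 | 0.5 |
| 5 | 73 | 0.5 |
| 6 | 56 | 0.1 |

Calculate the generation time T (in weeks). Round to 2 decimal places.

lx = nx/n0 = nx/200: 1, 0.765, 0.6, 0.55, 0.42, 0.365, 0.28
lx·mx: 0, 0.6885, 0.6, 0.385, 0.21, 0.1825, 0.028 → R0 = 2.094
x·lx·mx: 0, 0.6885, 1.2, 1.155, 0.84, 0.9125, 0.168 → Σ = 4.964
T = 4.964 / 2.094 = 2.370583… → 2.37

2.37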